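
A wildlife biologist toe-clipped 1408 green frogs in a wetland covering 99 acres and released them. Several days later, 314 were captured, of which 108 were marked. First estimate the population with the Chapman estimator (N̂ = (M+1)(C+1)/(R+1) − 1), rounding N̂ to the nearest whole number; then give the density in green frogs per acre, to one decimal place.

N̂ = 1409·315/109 − 1 = 443835/109 − 1 ≈ 4070.9 → 4071
Density = N̂ / area = 4071 / 99 ≈ 41.12 → 41.1 per acre

density ≈ 41.1 green frogs per acre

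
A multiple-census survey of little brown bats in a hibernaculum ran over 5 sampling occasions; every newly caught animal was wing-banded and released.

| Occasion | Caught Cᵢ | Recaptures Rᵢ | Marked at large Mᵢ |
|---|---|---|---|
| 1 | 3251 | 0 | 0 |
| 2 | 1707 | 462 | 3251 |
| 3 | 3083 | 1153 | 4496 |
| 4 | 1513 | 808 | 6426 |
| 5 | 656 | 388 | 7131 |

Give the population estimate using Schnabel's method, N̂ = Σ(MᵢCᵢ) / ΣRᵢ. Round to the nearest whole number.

Σ MᵢCᵢ = 0·3251 + 3251·1707 + 4496·3083 + 6426·1513 + 7131·656 = 0 + 5549457 + 13861168 + 9722538 + 4677936 = 33811099
Σ Rᵢ = 0 + 462 + 1153 + 808 + 388 = 2811
N̂ = 33811099 / 2811 ≈ 12028.1 → 12028

N ≈ 12,028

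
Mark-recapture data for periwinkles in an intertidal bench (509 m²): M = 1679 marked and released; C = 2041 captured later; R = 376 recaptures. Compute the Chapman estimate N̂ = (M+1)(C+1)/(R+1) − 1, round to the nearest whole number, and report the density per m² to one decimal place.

density ≈ 17.9 periwinkles per m²

N̂ = 1680·2042/377 − 1 = 3430560/377 − 1 ≈ 9098.6 → 9099
Density = N̂ / area = 9099 / 509 ≈ 17.88 → 17.9 per m²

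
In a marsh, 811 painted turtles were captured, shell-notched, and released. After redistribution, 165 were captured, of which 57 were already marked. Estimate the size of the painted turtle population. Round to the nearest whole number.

N ≈ 2348

N = (811 × 165) / 57 = 133815 / 57 ≈ 2347.6 → 2348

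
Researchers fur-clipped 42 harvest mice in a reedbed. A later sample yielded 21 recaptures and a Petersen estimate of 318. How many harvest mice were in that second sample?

From N = M·C/R: C = N·R / M = 318·21 / 42 = 6678 / 42 = 159.

C = 159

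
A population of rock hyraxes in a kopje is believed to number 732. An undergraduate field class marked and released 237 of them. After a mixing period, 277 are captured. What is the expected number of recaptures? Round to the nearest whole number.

expected recaptures ≈ 90

Expected recaptures E[R] = M·C / N.
E[R] = 237 × 277 / 732 = 65649 / 732 ≈ 89.7 → 90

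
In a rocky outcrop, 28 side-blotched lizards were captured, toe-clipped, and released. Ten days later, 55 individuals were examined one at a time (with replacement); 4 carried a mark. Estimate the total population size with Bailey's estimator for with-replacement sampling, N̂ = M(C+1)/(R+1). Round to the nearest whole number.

N ≈ 314

N̂ = 28·(55+1)/(4+1) = 28·56/5 = 1568/5 ≈ 313.6 → 314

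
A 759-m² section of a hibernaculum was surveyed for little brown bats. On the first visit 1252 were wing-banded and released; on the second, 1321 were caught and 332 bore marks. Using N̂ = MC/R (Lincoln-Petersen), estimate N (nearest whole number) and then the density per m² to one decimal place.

N̂ = 1252·1321/332 = 1653892/332 ≈ 4981.6 → 4982
Density = N̂ / area = 4982 / 759 ≈ 6.56 → 6.6 per m²

density ≈ 6.6 little brown bats per m²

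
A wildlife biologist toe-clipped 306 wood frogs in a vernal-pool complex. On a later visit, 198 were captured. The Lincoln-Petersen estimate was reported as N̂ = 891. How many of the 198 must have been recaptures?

R = 68

From N = M·C/R: R = M·C / N = 306·198 / 891 = 60588 / 891 = 68.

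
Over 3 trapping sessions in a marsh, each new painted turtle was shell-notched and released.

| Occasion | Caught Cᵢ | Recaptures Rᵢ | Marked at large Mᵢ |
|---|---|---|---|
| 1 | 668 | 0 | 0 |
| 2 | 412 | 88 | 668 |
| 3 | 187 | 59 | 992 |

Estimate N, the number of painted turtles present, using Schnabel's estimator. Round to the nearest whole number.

Σ MᵢCᵢ = 0·668 + 668·412 + 992·187 = 0 + 275216 + 185504 = 460720
Σ Rᵢ = 0 + 88 + 59 = 147
N̂ = 460720 / 147 ≈ 3134.1 → 3134

N ≈ 3134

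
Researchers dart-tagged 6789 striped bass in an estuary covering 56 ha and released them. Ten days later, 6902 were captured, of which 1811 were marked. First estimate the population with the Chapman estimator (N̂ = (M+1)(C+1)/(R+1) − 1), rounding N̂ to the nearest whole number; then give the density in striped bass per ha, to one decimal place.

N̂ = 6790·6903/1812 − 1 = 46871370/1812 − 1 ≈ 25866.2 → 25866
Density = N̂ / area = 25866 / 56 ≈ 461.89 → 461.9 per ha

density ≈ 461.9 striped bass per ha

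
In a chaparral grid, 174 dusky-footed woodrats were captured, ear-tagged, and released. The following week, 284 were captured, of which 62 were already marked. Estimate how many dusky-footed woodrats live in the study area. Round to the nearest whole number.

N ≈ 797

The marked fraction in the recapture sample should equal the marked fraction in the population: 62/284 = 174/N.
N = (174 × 284) / 62 = 49416 / 62 ≈ 797.0 → 797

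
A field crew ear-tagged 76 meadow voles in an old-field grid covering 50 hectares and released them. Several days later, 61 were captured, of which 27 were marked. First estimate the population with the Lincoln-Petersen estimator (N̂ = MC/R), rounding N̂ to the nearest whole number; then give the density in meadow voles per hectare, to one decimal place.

density ≈ 3.4 meadow voles per hectare

N̂ = 76·61/27 = 4636/27 ≈ 171.7 → 172
Density = N̂ / area = 172 / 50 ≈ 3.44 → 3.4 per hectare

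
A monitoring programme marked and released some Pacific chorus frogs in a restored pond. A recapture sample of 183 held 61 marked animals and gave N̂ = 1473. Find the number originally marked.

M = 491

From N = M·C/R: M = N·R / C = 1473·61 / 183 = 89853 / 183 = 491.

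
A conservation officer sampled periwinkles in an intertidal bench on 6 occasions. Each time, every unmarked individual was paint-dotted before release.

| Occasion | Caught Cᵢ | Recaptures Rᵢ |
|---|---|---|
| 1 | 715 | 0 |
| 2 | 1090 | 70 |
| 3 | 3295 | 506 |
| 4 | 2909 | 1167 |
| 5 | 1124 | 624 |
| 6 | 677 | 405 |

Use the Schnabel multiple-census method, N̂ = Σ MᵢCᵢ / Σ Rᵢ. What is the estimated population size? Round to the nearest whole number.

N ≈ 11,284

Marked at large before each occasion: Mᵢ = Σⱼ<ᵢ (Cⱼ − Rⱼ) → M1=0, M2=715, M3=1735, M4=4524, M5=6266, M6=6766
Σ MᵢCᵢ = 0·715 + 715·1090 + 1735·3295 + 4524·2909 + 6266·1124 + 6766·677 = 0 + 779350 + 5716825 + 13160316 + 7042984 + 4580582 = 31280057
Σ Rᵢ = 0 + 70 + 506 + 1167 + 624 + 405 = 2772
N̂ = 31280057 / 2772 ≈ 11284.3 → 11284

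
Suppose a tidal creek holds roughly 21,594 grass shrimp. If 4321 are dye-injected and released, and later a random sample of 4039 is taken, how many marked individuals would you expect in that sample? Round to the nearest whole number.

expected recaptures ≈ 808

Expected recaptures E[R] = M·C / N.
E[R] = 4321 × 4039 / 21594 = 17452519 / 21594 ≈ 808.2 → 808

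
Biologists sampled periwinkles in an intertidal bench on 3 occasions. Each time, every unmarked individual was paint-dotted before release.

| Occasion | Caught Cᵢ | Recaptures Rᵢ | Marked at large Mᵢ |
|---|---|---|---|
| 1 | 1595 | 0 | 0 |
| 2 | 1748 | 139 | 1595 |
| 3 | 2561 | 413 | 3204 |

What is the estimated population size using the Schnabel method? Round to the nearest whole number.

N ≈ 19,916

Σ MᵢCᵢ = 0·1595 + 1595·1748 + 3204·2561 = 0 + 2788060 + 8205444 = 10993504
Σ Rᵢ = 0 + 139 + 413 = 552
N̂ = 10993504 / 552 ≈ 19915.8 → 19916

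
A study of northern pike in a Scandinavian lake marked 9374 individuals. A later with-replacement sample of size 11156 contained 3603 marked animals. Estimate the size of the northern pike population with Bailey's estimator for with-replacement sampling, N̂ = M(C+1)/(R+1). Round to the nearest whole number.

N̂ = 9374·(11156+1)/(3603+1) = 9374·11157/3604 = 104585718/3604 ≈ 29019.3 → 29019

N ≈ 29,019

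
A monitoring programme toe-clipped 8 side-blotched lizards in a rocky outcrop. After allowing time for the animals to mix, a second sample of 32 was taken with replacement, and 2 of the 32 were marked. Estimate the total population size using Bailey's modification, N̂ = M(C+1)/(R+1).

N = 88

N̂ = 8·(32+1)/(2+1) = 8·33/3 = 264/3 = 88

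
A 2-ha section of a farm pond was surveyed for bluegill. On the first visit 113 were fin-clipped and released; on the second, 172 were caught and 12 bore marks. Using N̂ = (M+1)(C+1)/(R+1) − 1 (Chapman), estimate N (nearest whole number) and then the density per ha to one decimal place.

density ≈ 758.0 bluegill per ha

N̂ = 114·173/13 − 1 = 19722/13 − 1 ≈ 1516.1 → 1516
Density = N̂ / area = 1516 / 2 = 758.0 per ha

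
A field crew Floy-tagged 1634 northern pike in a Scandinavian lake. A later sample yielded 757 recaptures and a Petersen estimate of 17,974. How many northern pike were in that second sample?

C = 8327

From N = M·C/R: C = N·R / M = 17974·757 / 1634 = 13606318 / 1634 = 8327.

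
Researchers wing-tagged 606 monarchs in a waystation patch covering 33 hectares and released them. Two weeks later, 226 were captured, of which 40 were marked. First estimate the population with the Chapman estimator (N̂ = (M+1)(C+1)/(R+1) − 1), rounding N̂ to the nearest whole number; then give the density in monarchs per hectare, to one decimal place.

density ≈ 101.8 monarchs per hectare

N̂ = 607·227/41 − 1 = 137789/41 − 1 ≈ 3359.7 → 3360
Density = N̂ / area = 3360 / 33 ≈ 101.82 → 101.8 per hectare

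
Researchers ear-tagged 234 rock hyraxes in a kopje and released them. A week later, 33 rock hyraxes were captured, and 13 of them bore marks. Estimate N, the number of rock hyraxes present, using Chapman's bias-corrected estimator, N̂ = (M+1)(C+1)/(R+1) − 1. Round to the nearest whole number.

N ≈ 570

N̂ = (234+1)(33+1)/(13+1) − 1 = 235·34/14 − 1
= 7990/14 − 1 ≈ 570.7 − 1 ≈ 569.7 → 570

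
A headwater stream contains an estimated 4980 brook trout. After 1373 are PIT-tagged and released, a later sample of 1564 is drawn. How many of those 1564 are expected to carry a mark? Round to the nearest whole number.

The marked fraction of the population is 1373/4980, so in a sample of 1564 expect C·(M/N) marked.
E[R] = 1373 × 1564 / 4980 = 2147372 / 4980 ≈ 431.2 → 431

expected recaptures ≈ 431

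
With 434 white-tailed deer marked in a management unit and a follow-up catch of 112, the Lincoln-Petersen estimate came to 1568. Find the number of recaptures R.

From N = M·C/R: R = M·C / N = 434·112 / 1568 = 48608 / 1568 = 31.

R = 31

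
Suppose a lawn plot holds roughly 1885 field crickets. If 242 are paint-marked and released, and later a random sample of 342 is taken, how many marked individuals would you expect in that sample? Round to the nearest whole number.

Expected recaptures E[R] = M·C / N.
E[R] = 242 × 342 / 1885 = 82764 / 1885 ≈ 43.9 → 44

expected recaptures ≈ 44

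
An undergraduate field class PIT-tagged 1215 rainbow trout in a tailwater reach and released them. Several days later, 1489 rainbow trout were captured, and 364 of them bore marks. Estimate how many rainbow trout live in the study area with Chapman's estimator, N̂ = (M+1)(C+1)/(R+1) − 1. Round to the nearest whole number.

N̂ = (1215+1)(1489+1)/(364+1) − 1 = 1216·1490/365 − 1
= 1811840/365 − 1 ≈ 4963.9 − 1 ≈ 4962.9 → 4963

N ≈ 4963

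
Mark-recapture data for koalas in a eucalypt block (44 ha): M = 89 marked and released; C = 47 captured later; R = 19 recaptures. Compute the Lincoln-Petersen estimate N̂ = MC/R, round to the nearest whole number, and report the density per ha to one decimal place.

density ≈ 5.0 koalas per ha

N̂ = 89·47/19 = 4183/19 ≈ 220.2 → 220
Density = N̂ / area = 220 / 44 = 5.0 per ha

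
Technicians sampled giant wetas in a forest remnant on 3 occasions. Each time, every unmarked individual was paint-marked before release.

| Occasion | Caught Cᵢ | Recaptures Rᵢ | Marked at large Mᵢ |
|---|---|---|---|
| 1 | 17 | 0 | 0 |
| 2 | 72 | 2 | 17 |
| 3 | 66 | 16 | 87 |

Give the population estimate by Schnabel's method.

Σ MᵢCᵢ = 0·17 + 17·72 + 87·66 = 0 + 1224 + 5742 = 6966
Σ Rᵢ = 0 + 2 + 16 = 18
N̂ = 6966 / 18 = 387

N = 387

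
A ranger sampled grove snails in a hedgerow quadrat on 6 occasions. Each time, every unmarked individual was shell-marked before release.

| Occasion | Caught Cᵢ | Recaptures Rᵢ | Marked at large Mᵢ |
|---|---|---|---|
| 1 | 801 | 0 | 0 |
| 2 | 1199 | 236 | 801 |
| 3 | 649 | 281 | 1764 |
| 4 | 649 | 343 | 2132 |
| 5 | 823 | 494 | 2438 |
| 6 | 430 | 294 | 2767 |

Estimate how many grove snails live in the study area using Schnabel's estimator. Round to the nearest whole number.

Σ MᵢCᵢ = 0·801 + 801·1199 + 1764·649 + 2132·649 + 2438·823 + 2767·430 = 0 + 960399 + 1144836 + 1383668 + 2006474 + 1189810 = 6685187
Σ Rᵢ = 0 + 236 + 281 + 343 + 494 + 294 = 1648
N̂ = 6685187 / 1648 ≈ 4056.5 → 4057

N ≈ 4057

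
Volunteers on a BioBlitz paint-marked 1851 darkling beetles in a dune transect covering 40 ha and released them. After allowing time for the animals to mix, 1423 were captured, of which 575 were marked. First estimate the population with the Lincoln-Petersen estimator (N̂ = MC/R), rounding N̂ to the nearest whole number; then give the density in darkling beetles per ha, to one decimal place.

density ≈ 114.5 darkling beetles per ha

N̂ = 1851·1423/575 = 2633973/575 ≈ 4580.8 → 4581
Density = N̂ / area = 4581 / 40 ≈ 114.53 → 114.5 per ha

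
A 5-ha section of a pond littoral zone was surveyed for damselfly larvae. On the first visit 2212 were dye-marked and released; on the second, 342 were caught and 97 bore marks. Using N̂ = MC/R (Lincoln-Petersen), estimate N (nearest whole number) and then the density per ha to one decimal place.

N̂ = 2212·342/97 = 756504/97 ≈ 7799.0 → 7799
Density = N̂ / area = 7799 / 5 ≈ 1559.80 → 1559.8 per ha

density ≈ 1559.8 damselfly larvae per ha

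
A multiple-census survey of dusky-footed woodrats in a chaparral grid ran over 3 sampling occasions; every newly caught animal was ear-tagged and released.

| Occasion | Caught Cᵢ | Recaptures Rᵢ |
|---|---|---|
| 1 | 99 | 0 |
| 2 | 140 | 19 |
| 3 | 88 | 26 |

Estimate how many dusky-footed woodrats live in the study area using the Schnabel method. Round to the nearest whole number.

Marked at large before each occasion: Mᵢ = Σⱼ<ᵢ (Cⱼ − Rⱼ) → M1=0, M2=99, M3=220
Σ MᵢCᵢ = 0·99 + 99·140 + 220·88 = 0 + 13860 + 19360 = 33220
Σ Rᵢ = 0 + 19 + 26 = 45
N̂ = 33220 / 45 ≈ 738.2 → 738

N ≈ 738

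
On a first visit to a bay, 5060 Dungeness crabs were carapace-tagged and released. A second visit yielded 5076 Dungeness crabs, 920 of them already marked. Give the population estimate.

N = 27,918

N = (5060 × 5076) / 920 = 25684560 / 920 = 27918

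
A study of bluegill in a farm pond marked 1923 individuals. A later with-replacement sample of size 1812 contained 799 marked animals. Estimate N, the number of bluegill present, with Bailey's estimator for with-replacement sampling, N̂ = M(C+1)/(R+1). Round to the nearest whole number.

N̂ = 1923·(1812+1)/(799+1) = 1923·1813/800 = 3486399/800 ≈ 4358.0 → 4358

N ≈ 4358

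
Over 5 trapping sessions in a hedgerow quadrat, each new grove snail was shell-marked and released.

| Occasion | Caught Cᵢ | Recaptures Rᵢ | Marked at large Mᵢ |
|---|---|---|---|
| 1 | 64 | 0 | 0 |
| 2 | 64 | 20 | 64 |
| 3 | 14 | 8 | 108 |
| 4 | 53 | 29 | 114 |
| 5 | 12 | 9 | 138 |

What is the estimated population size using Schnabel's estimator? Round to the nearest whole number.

N ≈ 202

Σ MᵢCᵢ = 0·64 + 64·64 + 108·14 + 114·53 + 138·12 = 0 + 4096 + 1512 + 6042 + 1656 = 13306
Σ Rᵢ = 0 + 20 + 8 + 29 + 9 = 66
N̂ = 13306 / 66 ≈ 201.6 → 202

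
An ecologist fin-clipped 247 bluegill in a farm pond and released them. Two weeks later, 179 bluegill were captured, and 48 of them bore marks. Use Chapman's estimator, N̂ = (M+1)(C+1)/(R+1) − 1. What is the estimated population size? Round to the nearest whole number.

N ≈ 910

N̂ = (247+1)(179+1)/(48+1) − 1 = 248·180/49 − 1
= 44640/49 − 1 ≈ 911.0 − 1 ≈ 910.0 → 910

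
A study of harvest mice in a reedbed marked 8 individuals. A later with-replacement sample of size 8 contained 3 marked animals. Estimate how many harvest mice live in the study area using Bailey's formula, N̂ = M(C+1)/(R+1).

N = 18

N̂ = 8·(8+1)/(3+1) = 8·9/4 = 72/4 = 18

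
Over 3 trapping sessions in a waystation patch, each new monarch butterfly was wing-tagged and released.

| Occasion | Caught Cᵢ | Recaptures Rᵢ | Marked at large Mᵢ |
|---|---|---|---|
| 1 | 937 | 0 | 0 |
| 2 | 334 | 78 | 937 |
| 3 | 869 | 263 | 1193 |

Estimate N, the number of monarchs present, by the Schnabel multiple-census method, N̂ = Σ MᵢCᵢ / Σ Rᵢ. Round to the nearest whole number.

N ≈ 3958

Σ MᵢCᵢ = 0·937 + 937·334 + 1193·869 = 0 + 312958 + 1036717 = 1349675
Σ Rᵢ = 0 + 78 + 263 = 341
N̂ = 1349675 / 341 ≈ 3958.0 → 3958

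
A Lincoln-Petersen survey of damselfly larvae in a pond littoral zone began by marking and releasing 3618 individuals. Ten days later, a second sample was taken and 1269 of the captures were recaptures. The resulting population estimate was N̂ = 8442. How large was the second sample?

From N = M·C/R: C = N·R / M = 8442·1269 / 3618 = 10712898 / 3618 = 2961.

C = 2961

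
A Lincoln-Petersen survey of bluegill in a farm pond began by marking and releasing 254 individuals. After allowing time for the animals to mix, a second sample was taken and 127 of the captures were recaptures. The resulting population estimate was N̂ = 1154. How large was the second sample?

From N = M·C/R: C = N·R / M = 1154·127 / 254 = 146558 / 254 = 577.

C = 577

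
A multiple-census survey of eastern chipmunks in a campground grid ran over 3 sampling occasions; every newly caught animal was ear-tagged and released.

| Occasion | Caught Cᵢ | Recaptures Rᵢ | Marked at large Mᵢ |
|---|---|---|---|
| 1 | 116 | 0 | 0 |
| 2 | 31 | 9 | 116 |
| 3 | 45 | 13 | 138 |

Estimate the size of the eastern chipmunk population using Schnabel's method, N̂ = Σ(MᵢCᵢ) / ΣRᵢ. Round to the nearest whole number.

N ≈ 446

Σ MᵢCᵢ = 0·116 + 116·31 + 138·45 = 0 + 3596 + 6210 = 9806
Σ Rᵢ = 0 + 9 + 13 = 22
N̂ = 9806 / 22 ≈ 445.7 → 446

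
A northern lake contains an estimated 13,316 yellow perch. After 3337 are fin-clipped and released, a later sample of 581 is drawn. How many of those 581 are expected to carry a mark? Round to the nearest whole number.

The marked fraction of the population is 3337/13316, so in a sample of 581 expect C·(M/N) marked.
E[R] = 3337 × 581 / 13316 = 1938797 / 13316 ≈ 145.6 → 146

expected recaptures ≈ 146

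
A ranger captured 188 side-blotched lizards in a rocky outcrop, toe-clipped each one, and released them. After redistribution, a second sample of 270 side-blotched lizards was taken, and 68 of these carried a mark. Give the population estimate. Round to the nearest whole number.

N = (188 × 270) / 68 = 50760 / 68 ≈ 746.47 → 746

N ≈ 746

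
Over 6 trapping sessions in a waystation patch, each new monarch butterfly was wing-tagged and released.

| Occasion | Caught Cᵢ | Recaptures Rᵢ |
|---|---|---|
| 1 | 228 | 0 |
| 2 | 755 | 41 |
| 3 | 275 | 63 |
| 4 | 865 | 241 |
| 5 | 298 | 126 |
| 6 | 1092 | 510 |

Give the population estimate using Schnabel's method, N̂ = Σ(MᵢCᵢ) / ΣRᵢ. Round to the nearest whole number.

N ≈ 4168

Marked at large before each occasion: Mᵢ = Σⱼ<ᵢ (Cⱼ − Rⱼ) → M1=0, M2=228, M3=942, M4=1154, M5=1778, M6=1950
Σ MᵢCᵢ = 0·228 + 228·755 + 942·275 + 1154·865 + 1778·298 + 1950·1092 = 0 + 172140 + 259050 + 998210 + 529844 + 2129400 = 4088644
Σ Rᵢ = 0 + 41 + 63 + 241 + 126 + 510 = 981
N̂ = 4088644 / 981 ≈ 4167.8 → 4168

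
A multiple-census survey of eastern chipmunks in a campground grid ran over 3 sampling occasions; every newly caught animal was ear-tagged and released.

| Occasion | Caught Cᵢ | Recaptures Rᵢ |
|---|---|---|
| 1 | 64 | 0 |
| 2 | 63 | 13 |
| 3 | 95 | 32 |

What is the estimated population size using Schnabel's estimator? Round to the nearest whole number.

Marked at large before each occasion: Mᵢ = Σⱼ<ᵢ (Cⱼ − Rⱼ) → M1=0, M2=64, M3=114
Σ MᵢCᵢ = 0·64 + 64·63 + 114·95 = 0 + 4032 + 10830 = 14862
Σ Rᵢ = 0 + 13 + 32 = 45
N̂ = 14862 / 45 ≈ 330.3 → 330

N ≈ 330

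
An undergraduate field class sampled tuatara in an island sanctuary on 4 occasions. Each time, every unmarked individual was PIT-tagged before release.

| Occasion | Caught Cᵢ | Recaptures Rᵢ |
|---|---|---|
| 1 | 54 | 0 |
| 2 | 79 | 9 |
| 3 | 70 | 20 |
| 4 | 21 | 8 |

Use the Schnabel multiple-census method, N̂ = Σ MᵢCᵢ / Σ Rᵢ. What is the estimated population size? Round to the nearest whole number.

Marked at large before each occasion: Mᵢ = Σⱼ<ᵢ (Cⱼ − Rⱼ) → M1=0, M2=54, M3=124, M4=174
Σ MᵢCᵢ = 0·54 + 54·79 + 124·70 + 174·21 = 0 + 4266 + 8680 + 3654 = 16600
Σ Rᵢ = 0 + 9 + 20 + 8 = 37
N̂ = 16600 / 37 ≈ 448.6 → 449

N ≈ 449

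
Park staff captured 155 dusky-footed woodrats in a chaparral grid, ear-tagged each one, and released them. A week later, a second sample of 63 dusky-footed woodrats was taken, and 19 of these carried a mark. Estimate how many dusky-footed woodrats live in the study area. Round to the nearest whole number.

If marked individuals mix randomly, R/C ≈ M/N, giving N ≈ M·C/R.
N = (155 × 63) / 19 = 9765 / 19 ≈ 513.9 → 514

N ≈ 514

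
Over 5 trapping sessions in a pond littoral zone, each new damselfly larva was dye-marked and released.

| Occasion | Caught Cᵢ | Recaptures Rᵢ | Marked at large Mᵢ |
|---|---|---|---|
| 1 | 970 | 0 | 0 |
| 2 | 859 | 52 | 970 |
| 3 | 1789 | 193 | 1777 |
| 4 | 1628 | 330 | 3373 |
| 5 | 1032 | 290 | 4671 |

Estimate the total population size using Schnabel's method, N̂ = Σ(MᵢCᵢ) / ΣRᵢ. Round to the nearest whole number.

N ≈ 16,560

Σ MᵢCᵢ = 0·970 + 970·859 + 1777·1789 + 3373·1628 + 4671·1032 = 0 + 833230 + 3179053 + 5491244 + 4820472 = 14323999
Σ Rᵢ = 0 + 52 + 193 + 330 + 290 = 865
N̂ = 14323999 / 865 ≈ 16559.5 → 16560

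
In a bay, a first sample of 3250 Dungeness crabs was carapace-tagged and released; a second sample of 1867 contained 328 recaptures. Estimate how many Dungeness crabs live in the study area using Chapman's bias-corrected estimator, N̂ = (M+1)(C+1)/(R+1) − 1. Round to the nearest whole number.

N ≈ 18,458

N̂ = (3250+1)(1867+1)/(328+1) − 1 = 3251·1868/329 − 1
= 6072868/329 − 1 ≈ 18458.6 − 1 ≈ 18457.6 → 18458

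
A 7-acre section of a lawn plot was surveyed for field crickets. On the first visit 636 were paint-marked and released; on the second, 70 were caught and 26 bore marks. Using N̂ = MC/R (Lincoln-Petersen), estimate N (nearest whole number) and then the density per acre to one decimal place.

density ≈ 244.6 field crickets per acre

N̂ = 636·70/26 = 44520/26 ≈ 1712.3 → 1712
Density = N̂ / area = 1712 / 7 ≈ 244.57 → 244.6 per acre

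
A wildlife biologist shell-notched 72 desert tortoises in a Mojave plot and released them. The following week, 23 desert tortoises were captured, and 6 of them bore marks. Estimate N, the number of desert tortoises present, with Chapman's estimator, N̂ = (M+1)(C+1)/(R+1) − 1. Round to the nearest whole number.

N̂ = (72+1)(23+1)/(6+1) − 1 = 73·24/7 − 1
= 1752/7 − 1 ≈ 250.3 − 1 ≈ 249.3 → 249

N ≈ 249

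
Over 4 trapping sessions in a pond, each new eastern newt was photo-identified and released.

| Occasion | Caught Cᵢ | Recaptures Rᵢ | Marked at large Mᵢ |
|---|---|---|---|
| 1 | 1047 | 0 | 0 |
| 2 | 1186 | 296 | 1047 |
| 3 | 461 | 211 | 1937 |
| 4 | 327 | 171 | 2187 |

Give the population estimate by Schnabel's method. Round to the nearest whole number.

N ≈ 4203

Σ MᵢCᵢ = 0·1047 + 1047·1186 + 1937·461 + 2187·327 = 0 + 1241742 + 892957 + 715149 = 2849848
Σ Rᵢ = 0 + 296 + 211 + 171 = 678
N̂ = 2849848 / 678 ≈ 4203.3 → 4203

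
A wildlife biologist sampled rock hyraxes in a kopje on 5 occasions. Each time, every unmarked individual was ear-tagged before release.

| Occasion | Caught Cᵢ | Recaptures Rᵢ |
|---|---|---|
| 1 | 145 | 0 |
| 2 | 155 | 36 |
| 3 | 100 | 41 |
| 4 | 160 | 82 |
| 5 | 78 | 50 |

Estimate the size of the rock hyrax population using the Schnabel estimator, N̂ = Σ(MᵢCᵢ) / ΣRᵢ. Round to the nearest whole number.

N ≈ 631

Marked at large before each occasion: Mᵢ = Σⱼ<ᵢ (Cⱼ − Rⱼ) → M1=0, M2=145, M3=264, M4=323, M5=401
Σ MᵢCᵢ = 0·145 + 145·155 + 264·100 + 323·160 + 401·78 = 0 + 22475 + 26400 + 51680 + 31278 = 131833
Σ Rᵢ = 0 + 36 + 41 + 82 + 50 = 209
N̂ = 131833 / 209 ≈ 630.8 → 631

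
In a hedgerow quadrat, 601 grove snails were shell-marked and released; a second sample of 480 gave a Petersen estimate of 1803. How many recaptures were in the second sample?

R = 160

From N = M·C/R: R = M·C / N = 601·480 / 1803 = 288480 / 1803 = 160.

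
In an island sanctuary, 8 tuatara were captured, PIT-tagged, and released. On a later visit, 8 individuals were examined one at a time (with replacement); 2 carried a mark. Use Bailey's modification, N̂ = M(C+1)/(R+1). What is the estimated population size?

N = 24

N̂ = 8·(8+1)/(2+1) = 8·9/3 = 72/3 = 24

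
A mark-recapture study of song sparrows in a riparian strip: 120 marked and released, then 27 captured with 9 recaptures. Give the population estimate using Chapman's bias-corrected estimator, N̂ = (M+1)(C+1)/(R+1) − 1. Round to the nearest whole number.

N ≈ 338

N̂ = (120+1)(27+1)/(9+1) − 1 = 121·28/10 − 1
= 3388/10 − 1 ≈ 338.8 − 1 ≈ 337.8 → 338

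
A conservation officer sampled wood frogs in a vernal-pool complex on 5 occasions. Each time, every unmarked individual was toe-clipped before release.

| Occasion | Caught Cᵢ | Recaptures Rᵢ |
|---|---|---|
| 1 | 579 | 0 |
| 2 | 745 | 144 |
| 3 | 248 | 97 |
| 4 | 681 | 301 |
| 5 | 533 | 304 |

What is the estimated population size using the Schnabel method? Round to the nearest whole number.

Marked at large before each occasion: Mᵢ = Σⱼ<ᵢ (Cⱼ − Rⱼ) → M1=0, M2=579, M3=1180, M4=1331, M5=1711
Σ MᵢCᵢ = 0·579 + 579·745 + 1180·248 + 1331·681 + 1711·533 = 0 + 431355 + 292640 + 906411 + 911963 = 2542369
Σ Rᵢ = 0 + 144 + 97 + 301 + 304 = 846
N̂ = 2542369 / 846 ≈ 3005.2 → 3005

N ≈ 3005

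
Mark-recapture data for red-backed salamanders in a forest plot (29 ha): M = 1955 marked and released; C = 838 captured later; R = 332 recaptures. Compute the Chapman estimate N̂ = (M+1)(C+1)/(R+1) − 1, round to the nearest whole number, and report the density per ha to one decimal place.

density ≈ 169.9 red-backed salamanders per ha

N̂ = 1956·839/333 − 1 = 1641084/333 − 1 ≈ 4927.2 → 4927
Density = N̂ / area = 4927 / 29 ≈ 169.90 → 169.9 per ha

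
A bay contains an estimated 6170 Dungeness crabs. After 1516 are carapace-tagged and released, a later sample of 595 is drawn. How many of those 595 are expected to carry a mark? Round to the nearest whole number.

The marked fraction of the population is 1516/6170, so in a sample of 595 expect C·(M/N) marked.
E[R] = 1516 × 595 / 6170 = 902020 / 6170 ≈ 146.2 → 146

expected recaptures ≈ 146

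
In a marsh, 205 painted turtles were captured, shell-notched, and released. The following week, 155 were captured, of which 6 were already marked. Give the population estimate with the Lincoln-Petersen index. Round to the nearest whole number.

N ≈ 5296

N = (205 × 155) / 6 = 31775 / 6 ≈ 5295.8 → 5296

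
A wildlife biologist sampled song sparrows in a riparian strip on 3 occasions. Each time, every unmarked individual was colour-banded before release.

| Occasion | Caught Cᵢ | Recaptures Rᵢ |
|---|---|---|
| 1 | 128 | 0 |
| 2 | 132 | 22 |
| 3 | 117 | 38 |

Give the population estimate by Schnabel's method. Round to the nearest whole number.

N ≈ 746

Marked at large before each occasion: Mᵢ = Σⱼ<ᵢ (Cⱼ − Rⱼ) → M1=0, M2=128, M3=238
Σ MᵢCᵢ = 0·128 + 128·132 + 238·117 = 0 + 16896 + 27846 = 44742
Σ Rᵢ = 0 + 22 + 38 = 60
N̂ = 44742 / 60 ≈ 745.7 → 746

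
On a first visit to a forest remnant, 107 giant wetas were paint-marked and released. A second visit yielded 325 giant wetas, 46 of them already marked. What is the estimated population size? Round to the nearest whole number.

N ≈ 756

The marked fraction in the recapture sample should equal the marked fraction in the population: 46/325 = 107/N.
N = (107 × 325) / 46 = 34775 / 46 ≈ 756.0 → 756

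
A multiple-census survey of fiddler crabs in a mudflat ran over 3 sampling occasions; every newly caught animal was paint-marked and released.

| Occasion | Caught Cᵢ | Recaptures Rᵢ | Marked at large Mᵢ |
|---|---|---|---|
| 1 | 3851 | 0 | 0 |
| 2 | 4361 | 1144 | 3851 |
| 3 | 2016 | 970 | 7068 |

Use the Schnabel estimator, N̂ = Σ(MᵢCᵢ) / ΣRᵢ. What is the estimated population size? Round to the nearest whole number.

Σ MᵢCᵢ = 0·3851 + 3851·4361 + 7068·2016 = 0 + 16794211 + 14249088 = 31043299
Σ Rᵢ = 0 + 1144 + 970 = 2114
N̂ = 31043299 / 2114 ≈ 14684.6 → 14685

N ≈ 14,685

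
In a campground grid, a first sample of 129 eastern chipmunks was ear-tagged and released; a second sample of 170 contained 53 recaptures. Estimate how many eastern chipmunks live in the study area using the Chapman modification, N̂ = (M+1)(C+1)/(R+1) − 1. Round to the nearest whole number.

N ≈ 411

N̂ = (129+1)(170+1)/(53+1) − 1 = 130·171/54 − 1
= 22230/54 − 1 ≈ 411.7 − 1 ≈ 410.7 → 411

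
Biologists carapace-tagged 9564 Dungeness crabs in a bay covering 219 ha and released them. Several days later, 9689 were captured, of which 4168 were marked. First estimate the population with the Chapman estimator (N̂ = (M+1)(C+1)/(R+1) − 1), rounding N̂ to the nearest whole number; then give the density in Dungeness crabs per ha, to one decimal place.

density ≈ 101.5 Dungeness crabs per ha

N̂ = 9565·9690/4169 − 1 = 92684850/4169 − 1 ≈ 22230.9 → 22231
Density = N̂ / area = 22231 / 219 ≈ 101.51 → 101.5 per ha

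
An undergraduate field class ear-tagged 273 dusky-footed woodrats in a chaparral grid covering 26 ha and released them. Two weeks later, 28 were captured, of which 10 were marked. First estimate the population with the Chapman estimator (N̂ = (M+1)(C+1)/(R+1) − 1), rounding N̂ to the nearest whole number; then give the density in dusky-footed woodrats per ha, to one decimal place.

N̂ = 274·29/11 − 1 = 7946/11 − 1 ≈ 721.4 → 721
Density = N̂ / area = 721 / 26 ≈ 27.73 → 27.7 per ha

density ≈ 27.7 dusky-footed woodrats per ha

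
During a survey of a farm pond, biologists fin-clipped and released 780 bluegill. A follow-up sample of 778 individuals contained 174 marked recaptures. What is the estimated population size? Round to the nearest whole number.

N = (780 × 778) / 174 = 606840 / 174 ≈ 3487.6 → 3488

N ≈ 3488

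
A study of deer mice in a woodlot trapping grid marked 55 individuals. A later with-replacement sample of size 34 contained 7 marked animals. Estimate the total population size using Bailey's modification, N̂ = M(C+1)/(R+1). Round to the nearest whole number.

N ≈ 241

N̂ = 55·(34+1)/(7+1) = 55·35/8 = 1925/8 ≈ 240.6 → 241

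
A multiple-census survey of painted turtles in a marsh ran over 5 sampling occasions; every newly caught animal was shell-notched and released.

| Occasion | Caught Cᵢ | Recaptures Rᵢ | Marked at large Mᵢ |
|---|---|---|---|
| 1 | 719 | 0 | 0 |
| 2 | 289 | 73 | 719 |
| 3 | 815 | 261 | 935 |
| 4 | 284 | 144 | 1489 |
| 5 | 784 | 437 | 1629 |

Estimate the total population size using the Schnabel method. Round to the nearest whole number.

N ≈ 2918

Σ MᵢCᵢ = 0·719 + 719·289 + 935·815 + 1489·284 + 1629·784 = 0 + 207791 + 762025 + 422876 + 1277136 = 2669828
Σ Rᵢ = 0 + 73 + 261 + 144 + 437 = 915
N̂ = 2669828 / 915 ≈ 2917.8 → 2918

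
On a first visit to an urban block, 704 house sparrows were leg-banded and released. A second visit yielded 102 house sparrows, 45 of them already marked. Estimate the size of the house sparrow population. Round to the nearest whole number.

N = (704 × 102) / 45 = 71808 / 45 ≈ 1595.7 → 1596

N ≈ 1596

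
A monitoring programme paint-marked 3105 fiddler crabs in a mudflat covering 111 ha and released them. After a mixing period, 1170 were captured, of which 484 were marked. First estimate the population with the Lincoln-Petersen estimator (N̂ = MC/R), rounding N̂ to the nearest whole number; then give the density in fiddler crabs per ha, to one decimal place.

density ≈ 67.6 fiddler crabs per ha

N̂ = 3105·1170/484 = 3632850/484 ≈ 7505.9 → 7506
Density = N̂ / area = 7506 / 111 ≈ 67.62 → 67.6 per ha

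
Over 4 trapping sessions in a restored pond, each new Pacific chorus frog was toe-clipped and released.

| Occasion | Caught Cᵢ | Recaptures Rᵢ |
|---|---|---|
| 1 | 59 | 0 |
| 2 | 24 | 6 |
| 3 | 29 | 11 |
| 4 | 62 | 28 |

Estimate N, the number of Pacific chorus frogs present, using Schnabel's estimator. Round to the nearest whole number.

Marked at large before each occasion: Mᵢ = Σⱼ<ᵢ (Cⱼ − Rⱼ) → M1=0, M2=59, M3=77, M4=95
Σ MᵢCᵢ = 0·59 + 59·24 + 77·29 + 95·62 = 0 + 1416 + 2233 + 5890 = 9539
Σ Rᵢ = 0 + 6 + 11 + 28 = 45
N̂ = 9539 / 45 ≈ 212.0 → 212

N ≈ 212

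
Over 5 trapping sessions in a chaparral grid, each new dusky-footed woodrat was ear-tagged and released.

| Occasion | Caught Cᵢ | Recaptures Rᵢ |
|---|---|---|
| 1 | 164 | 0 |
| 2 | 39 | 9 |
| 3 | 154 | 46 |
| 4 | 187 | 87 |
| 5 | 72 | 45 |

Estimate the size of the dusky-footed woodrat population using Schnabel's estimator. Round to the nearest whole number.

Marked at large before each occasion: Mᵢ = Σⱼ<ᵢ (Cⱼ − Rⱼ) → M1=0, M2=164, M3=194, M4=302, M5=402
Σ MᵢCᵢ = 0·164 + 164·39 + 194·154 + 302·187 + 402·72 = 0 + 6396 + 29876 + 56474 + 28944 = 121690
Σ Rᵢ = 0 + 9 + 46 + 87 + 45 = 187
N̂ = 121690 / 187 ≈ 650.7 → 651

N ≈ 651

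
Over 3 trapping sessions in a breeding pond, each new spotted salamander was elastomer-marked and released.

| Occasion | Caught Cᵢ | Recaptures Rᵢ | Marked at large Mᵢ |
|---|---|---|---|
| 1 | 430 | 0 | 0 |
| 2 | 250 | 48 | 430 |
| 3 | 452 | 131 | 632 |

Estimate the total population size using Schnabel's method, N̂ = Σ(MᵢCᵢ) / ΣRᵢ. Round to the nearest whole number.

N ≈ 2196

Σ MᵢCᵢ = 0·430 + 430·250 + 632·452 = 0 + 107500 + 285664 = 393164
Σ Rᵢ = 0 + 48 + 131 = 179
N̂ = 393164 / 179 ≈ 2196.4 → 2196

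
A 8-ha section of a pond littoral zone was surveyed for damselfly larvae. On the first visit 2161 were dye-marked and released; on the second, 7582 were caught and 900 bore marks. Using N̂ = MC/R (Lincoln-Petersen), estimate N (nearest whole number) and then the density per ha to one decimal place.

N̂ = 2161·7582/900 = 16384702/900 ≈ 18205.2 → 18205
Density = N̂ / area = 18205 / 8 ≈ 2275.62 → 2275.6 per ha

density ≈ 2275.6 damselfly larvae per ha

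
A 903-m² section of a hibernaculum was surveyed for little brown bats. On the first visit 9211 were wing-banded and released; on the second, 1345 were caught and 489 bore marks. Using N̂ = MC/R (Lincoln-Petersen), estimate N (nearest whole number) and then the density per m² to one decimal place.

N̂ = 9211·1345/489 = 12388795/489 ≈ 25335.0 → 25335
Density = N̂ / area = 25335 / 903 ≈ 28.06 → 28.1 per m²

density ≈ 28.1 little brown bats per m²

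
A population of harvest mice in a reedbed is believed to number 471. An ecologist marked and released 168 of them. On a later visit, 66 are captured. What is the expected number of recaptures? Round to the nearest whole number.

Expected recaptures E[R] = M·C / N.
E[R] = 168 × 66 / 471 = 11088 / 471 ≈ 23.5 → 24

expected recaptures ≈ 24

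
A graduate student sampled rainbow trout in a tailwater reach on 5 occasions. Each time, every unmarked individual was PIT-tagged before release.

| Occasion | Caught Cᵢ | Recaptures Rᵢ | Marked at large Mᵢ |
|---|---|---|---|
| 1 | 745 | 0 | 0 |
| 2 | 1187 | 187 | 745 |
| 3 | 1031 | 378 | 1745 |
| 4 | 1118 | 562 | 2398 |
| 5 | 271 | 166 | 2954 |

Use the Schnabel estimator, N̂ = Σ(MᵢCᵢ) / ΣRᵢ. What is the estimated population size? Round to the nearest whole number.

Σ MᵢCᵢ = 0·745 + 745·1187 + 1745·1031 + 2398·1118 + 2954·271 = 0 + 884315 + 1799095 + 2680964 + 800534 = 6164908
Σ Rᵢ = 0 + 187 + 378 + 562 + 166 = 1293
N̂ = 6164908 / 1293 ≈ 4767.9 → 4768

N ≈ 4768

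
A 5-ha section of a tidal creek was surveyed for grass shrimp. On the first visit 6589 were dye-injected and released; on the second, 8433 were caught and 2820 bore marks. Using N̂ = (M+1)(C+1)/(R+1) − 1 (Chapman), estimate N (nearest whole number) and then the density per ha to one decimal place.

N̂ = 6590·8434/2821 − 1 = 55580060/2821 − 1 ≈ 19701.3 → 19701
Density = N̂ / area = 19701 / 5 ≈ 3940.20 → 3940.2 per ha

density ≈ 3940.2 grass shrimp per ha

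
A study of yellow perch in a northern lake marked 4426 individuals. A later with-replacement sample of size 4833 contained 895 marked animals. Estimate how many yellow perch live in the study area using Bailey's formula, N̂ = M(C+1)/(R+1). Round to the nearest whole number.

N ≈ 23,879

N̂ = 4426·(4833+1)/(895+1) = 4426·4834/896 = 21395284/896 ≈ 23878.7 → 23879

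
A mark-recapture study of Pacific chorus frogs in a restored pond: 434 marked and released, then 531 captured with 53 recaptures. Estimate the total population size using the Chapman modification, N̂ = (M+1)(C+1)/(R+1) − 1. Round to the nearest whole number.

N ≈ 4285

N̂ = (434+1)(531+1)/(53+1) − 1 = 435·532/54 − 1
= 231420/54 − 1 ≈ 4285.6 − 1 ≈ 4284.6 → 4285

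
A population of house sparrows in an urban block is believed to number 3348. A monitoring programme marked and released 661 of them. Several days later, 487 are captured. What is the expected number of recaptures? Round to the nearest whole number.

expected recaptures ≈ 96

Expected recaptures E[R] = M·C / N.
E[R] = 661 × 487 / 3348 = 321907 / 3348 ≈ 96.1 → 96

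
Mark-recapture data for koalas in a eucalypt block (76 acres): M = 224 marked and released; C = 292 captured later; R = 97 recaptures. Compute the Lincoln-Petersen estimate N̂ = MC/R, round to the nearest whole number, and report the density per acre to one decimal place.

density ≈ 8.9 koalas per acre

N̂ = 224·292/97 = 65408/97 ≈ 674.3 → 674
Density = N̂ / area = 674 / 76 ≈ 8.87 → 8.9 per acre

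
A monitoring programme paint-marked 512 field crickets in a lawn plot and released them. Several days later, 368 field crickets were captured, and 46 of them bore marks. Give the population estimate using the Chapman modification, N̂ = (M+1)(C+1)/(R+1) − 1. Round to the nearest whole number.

N̂ = (512+1)(368+1)/(46+1) − 1 = 513·369/47 − 1
= 189297/47 − 1 ≈ 4027.6 − 1 ≈ 4026.6 → 4027

N ≈ 4027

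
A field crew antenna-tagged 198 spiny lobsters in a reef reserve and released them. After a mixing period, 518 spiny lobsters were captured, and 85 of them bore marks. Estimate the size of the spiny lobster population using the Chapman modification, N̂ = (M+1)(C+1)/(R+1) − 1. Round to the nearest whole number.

N ≈ 1200

N̂ = (198+1)(518+1)/(85+1) − 1 = 199·519/86 − 1
= 103281/86 − 1 ≈ 1200.9 − 1 ≈ 1199.9 → 1200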